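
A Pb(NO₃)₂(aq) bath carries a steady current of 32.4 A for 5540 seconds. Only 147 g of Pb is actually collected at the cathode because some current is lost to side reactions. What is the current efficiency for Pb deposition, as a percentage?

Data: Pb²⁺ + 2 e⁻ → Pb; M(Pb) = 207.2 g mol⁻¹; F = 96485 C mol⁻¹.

Q = I·t = 32.40 × 5540.0 = 179500 C; n(e⁻) = 179500/96485 = 1.860 mol.
Theoretical n(Pb) = n(e⁻)/2 = 0.9302 mol, i.e. m_theo = 0.9302 × 207.2 = 192.7 g.
Efficiency = m_actual / m_theo = 147 / 192.7 = 76.3 %.

76.3 %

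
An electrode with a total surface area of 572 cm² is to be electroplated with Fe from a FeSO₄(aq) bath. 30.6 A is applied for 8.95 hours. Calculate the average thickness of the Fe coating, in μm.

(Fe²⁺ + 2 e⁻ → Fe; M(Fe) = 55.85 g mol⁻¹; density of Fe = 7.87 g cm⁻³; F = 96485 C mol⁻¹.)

634 μm

Q = I·t = 30.60 × 32220 = 985900 C; n(e⁻) = 10.22 mol.
n(Fe) = n(e⁻)/2 = 5.109 mol, so m = 5.109 × 55.85 = 285.4 g.
Volume = m/ρ = 285.4 / 7.87 = 36.26 cm³.
Thickness = V/A = 36.26 / 572 = 0.0634 cm = 634 μm.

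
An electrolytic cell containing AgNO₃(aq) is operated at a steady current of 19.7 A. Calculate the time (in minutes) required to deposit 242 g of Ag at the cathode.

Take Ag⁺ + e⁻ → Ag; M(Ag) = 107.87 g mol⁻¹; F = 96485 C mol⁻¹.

183 min

n(Ag) = m/M = 242 / 107.87 = 2.243 mol.
Each Ag atom requires 1 electron, so n(e⁻) = 1 × 2.243 = 2.243 mol.
Q = n(e⁻)·F = 2.243 × 96485 = 216500 C.
t = Q/I = 216500 / 19.70 A = 10990 s = 183 min.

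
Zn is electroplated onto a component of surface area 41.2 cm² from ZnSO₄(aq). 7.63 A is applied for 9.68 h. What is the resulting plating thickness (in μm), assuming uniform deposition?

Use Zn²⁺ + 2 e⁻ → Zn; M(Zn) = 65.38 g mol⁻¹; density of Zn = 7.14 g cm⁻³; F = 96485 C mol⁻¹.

Q = I·t = 7.630 × 34848 = 265900 C; n(e⁻) = 2.756 mol.
n(Zn) = n(e⁻)/2 = 1.378 mol, so m = 1.378 × 65.38 = 90.09 g.
Volume = m/ρ = 90.09 / 7.14 = 12.62 cm³.
Thickness = V/A = 12.62 / 41.2 = 0.306 cm = 3060 μm.

3060 μm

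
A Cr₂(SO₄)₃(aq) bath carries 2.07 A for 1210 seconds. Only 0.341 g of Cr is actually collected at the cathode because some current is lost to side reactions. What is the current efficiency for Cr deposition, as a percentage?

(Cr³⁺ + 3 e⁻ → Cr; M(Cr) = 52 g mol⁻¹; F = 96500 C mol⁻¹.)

75.8 %

Q = I·t = 2.070 × 1210.0 = 2505 C; n(e⁻) = 2505/96500 = 0.02596 mol.
Theoretical n(Cr) = n(e⁻)/3 = 0.008652 mol, i.e. m_theo = 0.008652 × 52 = 0.4499 g.
Efficiency = m_actual / m_theo = 0.341 / 0.4499 = 75.8 %.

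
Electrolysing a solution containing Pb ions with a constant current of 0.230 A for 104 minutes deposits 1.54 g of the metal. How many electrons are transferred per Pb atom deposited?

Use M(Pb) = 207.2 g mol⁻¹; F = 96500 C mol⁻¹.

Q = I·t = 0.2300 A × 6240.0 s = 1435 C, so n(e⁻) = 1435/96500 = 0.01487 mol.
n(Pb) deposited = 1.54 / 207.2 = 0.007432 mol.
Electrons per atom = n(e⁻)/n(Pb) = 0.01487 / 0.007432 = 2.00 ≈ 2, so the ion is Pb²⁺.

2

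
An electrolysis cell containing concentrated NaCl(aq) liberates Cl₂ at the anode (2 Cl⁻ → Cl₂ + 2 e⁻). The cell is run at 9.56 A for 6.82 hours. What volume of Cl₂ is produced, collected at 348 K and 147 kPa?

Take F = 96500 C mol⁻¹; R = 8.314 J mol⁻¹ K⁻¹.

Q = I·t = 9.560 A × 24552 s = 234700 C.
n(e⁻) = Q/F = 234700 / 96500 = 2.432 mol.
2 electrons are transferred per Cl₂ molecule, so n(Cl₂) = 2.432 / 2 = 1.216 mol.
V = nRT/P = (1.216 × 8.314 × 348) / (147 × 10³ Pa) = 0.0239 m³ = 23.9 L.

23.9 L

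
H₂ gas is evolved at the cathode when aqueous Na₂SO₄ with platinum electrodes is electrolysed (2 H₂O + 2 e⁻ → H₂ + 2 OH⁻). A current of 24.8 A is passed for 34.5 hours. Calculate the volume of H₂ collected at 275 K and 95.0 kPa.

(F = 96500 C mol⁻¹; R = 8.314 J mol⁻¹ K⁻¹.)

384 L

Q = I·t = 24.80 A × 124200 s = 3080000 C.
n(e⁻) = Q/F = 3080000 / 96500 = 31.92 mol.
2 electrons are transferred per H₂ molecule, so n(H₂) = 31.92 / 2 = 15.96 mol.
V = nRT/P = (15.96 × 8.314 × 275) / (95.0 × 10³ Pa) = 0.384 m³ = 384 L.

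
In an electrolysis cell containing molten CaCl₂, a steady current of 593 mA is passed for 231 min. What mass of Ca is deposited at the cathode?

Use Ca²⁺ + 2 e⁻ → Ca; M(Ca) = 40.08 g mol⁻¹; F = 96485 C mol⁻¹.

1.71 g

Q = I·t = 0.5930 A × 13860 s = 8219 C.
n(e⁻) = Q/F = 8219 / 96485 = 0.08518 mol.
Ca²⁺ + 2 e⁻ → Ca, so n(Ca) = n(e⁻)/2 = 0.04259 mol.
m = n·M = 0.04259 × 40.08 = 1.71 g.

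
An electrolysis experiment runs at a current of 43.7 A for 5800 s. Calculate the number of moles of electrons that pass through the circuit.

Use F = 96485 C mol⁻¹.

2.63 mol

Q = I·t = 43.70 A × 5800.0 s = 253500 C.
n(e⁻) = Q/F = 253500 / 96485 = 2.63 mol.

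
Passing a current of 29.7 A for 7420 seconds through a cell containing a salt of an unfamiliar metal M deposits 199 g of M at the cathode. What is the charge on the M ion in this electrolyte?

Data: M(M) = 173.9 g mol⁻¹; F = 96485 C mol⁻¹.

Q = I·t = 29.70 A × 7420.0 s = 220400 C, so n(e⁻) = 220400/96485 = 2.284 mol.
n(M) deposited = 199 / 173.9 = 1.144 mol.
Electrons per atom = n(e⁻)/n(M) = 2.284 / 1.144 = 2.00 ≈ 2, so the ion is M²⁺.

+2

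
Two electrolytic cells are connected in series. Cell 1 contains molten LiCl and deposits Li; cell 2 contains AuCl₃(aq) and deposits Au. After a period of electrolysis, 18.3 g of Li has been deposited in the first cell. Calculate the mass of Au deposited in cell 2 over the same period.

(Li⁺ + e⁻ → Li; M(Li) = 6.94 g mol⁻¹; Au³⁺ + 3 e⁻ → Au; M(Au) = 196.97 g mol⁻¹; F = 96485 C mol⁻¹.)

n(Li) = 18.3 / 6.94 = 2.637 mol.
Since Li⁺ + e⁻ → Li, n(e⁻) passed = 1 × 2.637 = 2.637 mol.
Cells in series carry the same charge, so the same 2.637 mol of electrons passes through cell 2.
Au³⁺ + 3 e⁻ → Au, so n(Au) = 2.637 / 3 = 0.8790 mol.
m(Au) = 0.8790 × 196.97 = 173 g.

173 g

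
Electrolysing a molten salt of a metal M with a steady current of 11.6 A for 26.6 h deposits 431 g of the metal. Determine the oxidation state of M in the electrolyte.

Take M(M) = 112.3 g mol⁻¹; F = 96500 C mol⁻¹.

+3

Q = I·t = 11.60 A × 95760 s = 1111000 C, so n(e⁻) = 1111000/96500 = 11.51 mol.
n(M) deposited = 431 / 112.3 = 3.838 mol.
Electrons per atom = n(e⁻)/n(M) = 11.51 / 3.838 = 3.00 ≈ 3, so the ion is M³⁺.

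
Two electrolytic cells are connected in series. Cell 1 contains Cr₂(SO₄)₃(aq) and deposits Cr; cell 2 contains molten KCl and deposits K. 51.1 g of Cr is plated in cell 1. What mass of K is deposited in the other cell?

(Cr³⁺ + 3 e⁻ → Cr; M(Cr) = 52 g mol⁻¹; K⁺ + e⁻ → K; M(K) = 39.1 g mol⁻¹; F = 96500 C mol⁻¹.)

n(Cr) = 51.1 / 52 = 0.9827 mol.
Since Cr³⁺ + 3 e⁻ → Cr, n(e⁻) passed = 3 × 0.9827 = 2.948 mol.
Cells in series carry the same charge, so the same 2.948 mol of electrons passes through cell 2.
K⁺ + e⁻ → K, so n(K) = 2.948 / 1 = 2.948 mol.
m(K) = 2.948 × 39.1 = 115 g.

115 g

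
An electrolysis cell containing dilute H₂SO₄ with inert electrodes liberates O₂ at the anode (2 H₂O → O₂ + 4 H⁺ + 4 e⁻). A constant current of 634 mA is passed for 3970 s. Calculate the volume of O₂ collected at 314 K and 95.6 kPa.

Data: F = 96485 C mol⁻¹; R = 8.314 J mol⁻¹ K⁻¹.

Q = I·t = 0.6340 A × 3970.0 s = 2517 C.
n(e⁻) = Q/F = 2517 / 96485 = 0.02609 mol.
4 electrons are transferred per O₂ molecule, so n(O₂) = 0.02609 / 4 = 0.006522 mol.
V = nRT/P = (0.006522 × 8.314 × 314) / (95.6 × 10³ Pa) = 1.78 × 10⁻⁴ m³ = 0.178 L.

0.178 L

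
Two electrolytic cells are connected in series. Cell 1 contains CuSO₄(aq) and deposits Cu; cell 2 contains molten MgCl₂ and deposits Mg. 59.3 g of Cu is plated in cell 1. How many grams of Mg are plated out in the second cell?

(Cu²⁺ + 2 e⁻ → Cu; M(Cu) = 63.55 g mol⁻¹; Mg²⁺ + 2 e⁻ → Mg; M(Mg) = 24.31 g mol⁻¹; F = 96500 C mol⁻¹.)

22.7 g

n(Cu) = 59.3 / 63.55 = 0.9331 mol.
Since Cu²⁺ + 2 e⁻ → Cu, n(e⁻) passed = 2 × 0.9331 = 1.866 mol.
Cells in series carry the same charge, so the same 1.866 mol of electrons passes through cell 2.
Mg²⁺ + 2 e⁻ → Mg, so n(Mg) = 1.866 / 2 = 0.9331 mol.
m(Mg) = 0.9331 × 24.31 = 22.7 g.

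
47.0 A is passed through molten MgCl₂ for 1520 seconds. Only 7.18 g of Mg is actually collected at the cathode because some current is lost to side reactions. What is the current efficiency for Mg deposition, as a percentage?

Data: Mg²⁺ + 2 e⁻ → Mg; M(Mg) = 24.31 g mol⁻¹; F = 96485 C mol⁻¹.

79.8 %

Q = I·t = 47.00 × 1520.0 = 71440 C; n(e⁻) = 71440/96485 = 0.7404 mol.
Theoretical n(Mg) = n(e⁻)/2 = 0.3702 mol, i.e. m_theo = 0.3702 × 24.31 = 9.000 g.
Efficiency = m_actual / m_theo = 7.18 / 9.000 = 79.8 %.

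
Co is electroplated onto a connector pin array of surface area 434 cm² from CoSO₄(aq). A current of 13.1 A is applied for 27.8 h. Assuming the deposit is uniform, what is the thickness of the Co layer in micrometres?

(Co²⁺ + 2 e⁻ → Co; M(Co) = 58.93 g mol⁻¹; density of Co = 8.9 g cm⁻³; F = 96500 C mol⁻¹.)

1040 μm

Q = I·t = 13.10 × 100080 = 1311000 C; n(e⁻) = 13.59 mol.
n(Co) = n(e⁻)/2 = 6.793 mol, so m = 6.793 × 58.93 = 400.3 g.
Volume = m/ρ = 400.3 / 8.9 = 44.98 cm³.
Thickness = V/A = 44.98 / 434 = 0.104 cm = 1040 μm.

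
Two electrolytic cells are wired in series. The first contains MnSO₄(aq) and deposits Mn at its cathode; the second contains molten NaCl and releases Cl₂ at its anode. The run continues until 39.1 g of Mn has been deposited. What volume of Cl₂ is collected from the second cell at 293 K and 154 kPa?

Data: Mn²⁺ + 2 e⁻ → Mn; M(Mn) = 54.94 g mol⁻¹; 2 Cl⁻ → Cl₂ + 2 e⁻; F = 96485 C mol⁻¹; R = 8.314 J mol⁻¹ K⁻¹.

11.3 L

n(Mn) = 39.1 / 54.94 = 0.7117 mol, so n(e⁻) = 2 × 0.7117 = 1.423 mol.
The cells are in series, so the same 1.423 mol of electrons passes through the second cell.
2 Cl⁻ → Cl₂ + 2 e⁻ — 2 mol e⁻ per mol Cl₂, so n(Cl₂) = 1.423/2 = 0.7117 mol.
V = nRT/P = (0.7117 × 8.314 × 293) / (154 × 10³) = 0.0113 m³ = 11.3 L.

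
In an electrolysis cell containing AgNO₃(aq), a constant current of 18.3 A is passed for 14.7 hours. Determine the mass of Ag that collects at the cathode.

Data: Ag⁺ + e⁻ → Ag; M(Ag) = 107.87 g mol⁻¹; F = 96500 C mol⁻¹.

Q = I·t = 18.30 A × 52920 s = 968400 C.
n(e⁻) = Q/F = 968400 / 96500 = 10.04 mol.
Ag⁺ + e⁻ → Ag, so n(Ag) = n(e⁻)/1 = 10.04 mol.
m = n·M = 10.04 × 107.87 = 1080 g.

1080 g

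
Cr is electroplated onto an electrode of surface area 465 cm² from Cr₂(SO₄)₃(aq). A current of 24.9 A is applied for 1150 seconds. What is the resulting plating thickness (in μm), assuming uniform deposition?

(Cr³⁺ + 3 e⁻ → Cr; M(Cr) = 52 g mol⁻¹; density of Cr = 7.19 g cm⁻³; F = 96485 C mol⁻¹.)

15.4 μm

Q = I·t = 24.90 × 1150.0 = 28640 C; n(e⁻) = 0.2968 mol.
n(Cr) = n(e⁻)/3 = 0.09893 mol, so m = 0.09893 × 52 = 5.144 g.
Volume = m/ρ = 5.144 / 7.19 = 0.7155 cm³.
Thickness = V/A = 0.7155 / 465 = 0.00154 cm = 15.4 μm.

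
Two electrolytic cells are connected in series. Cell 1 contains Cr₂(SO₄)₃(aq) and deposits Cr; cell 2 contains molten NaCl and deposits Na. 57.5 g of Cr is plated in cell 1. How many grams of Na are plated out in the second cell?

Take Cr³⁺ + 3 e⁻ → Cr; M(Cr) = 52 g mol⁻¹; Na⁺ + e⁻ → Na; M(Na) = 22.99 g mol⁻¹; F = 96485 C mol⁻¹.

76.3 g

n(Cr) = 57.5 / 52 = 1.106 mol.
Since Cr³⁺ + 3 e⁻ → Cr, n(e⁻) passed = 3 × 1.106 = 3.317 mol.
Cells in series carry the same charge, so the same 3.317 mol of electrons passes through cell 2.
Na⁺ + e⁻ → Na, so n(Na) = 3.317 / 1 = 3.317 mol.
m(Na) = 3.317 × 22.99 = 76.3 g.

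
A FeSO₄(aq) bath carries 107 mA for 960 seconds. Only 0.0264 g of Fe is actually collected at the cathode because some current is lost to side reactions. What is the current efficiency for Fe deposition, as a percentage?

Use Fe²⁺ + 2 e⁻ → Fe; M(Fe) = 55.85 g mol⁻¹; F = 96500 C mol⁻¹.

Q = I·t = 0.1070 × 960.00 = 102.7 C; n(e⁻) = 102.7/96500 = 0.001064 mol.
Theoretical n(Fe) = n(e⁻)/2 = 0.0005322 mol, i.e. m_theo = 0.0005322 × 55.85 = 0.02972 g.
Efficiency = m_actual / m_theo = 0.0264 / 0.02972 = 88.8 %.

88.8 %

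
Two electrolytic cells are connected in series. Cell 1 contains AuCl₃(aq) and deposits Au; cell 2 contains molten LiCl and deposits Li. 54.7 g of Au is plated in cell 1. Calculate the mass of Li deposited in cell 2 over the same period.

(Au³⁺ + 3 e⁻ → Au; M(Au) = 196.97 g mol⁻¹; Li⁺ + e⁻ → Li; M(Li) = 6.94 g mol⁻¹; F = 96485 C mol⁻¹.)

n(Au) = 54.7 / 196.97 = 0.2777 mol.
Since Au³⁺ + 3 e⁻ → Au, n(e⁻) passed = 3 × 0.2777 = 0.8331 mol.
Cells in series carry the same charge, so the same 0.8331 mol of electrons passes through cell 2.
Li⁺ + e⁻ → Li, so n(Li) = 0.8331 / 1 = 0.8331 mol.
m(Li) = 0.8331 × 6.94 = 5.78 g.

5.78 g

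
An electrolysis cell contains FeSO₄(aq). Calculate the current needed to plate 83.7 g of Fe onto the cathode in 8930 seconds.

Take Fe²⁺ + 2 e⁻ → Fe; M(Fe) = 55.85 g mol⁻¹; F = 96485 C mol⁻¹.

n(Fe) = 83.7 / 55.85 = 1.499 mol.
n(e⁻) = 2 × 1.499 = 2.997 mol.
Q = n(e⁻)·F = 2.997 × 96485 = 289200 C.
I = Q/t = 289200 / 8930.0 s = 32.4 A.

32.4 A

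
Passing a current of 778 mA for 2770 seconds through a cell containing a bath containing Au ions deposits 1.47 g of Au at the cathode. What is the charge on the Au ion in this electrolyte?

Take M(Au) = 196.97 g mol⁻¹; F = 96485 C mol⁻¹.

Q = I·t = 0.7780 A × 2770.0 s = 2155 C, so n(e⁻) = 2155/96485 = 0.02234 mol.
n(Au) deposited = 1.47 / 196.97 = 0.007463 mol.
Electrons per atom = n(e⁻)/n(Au) = 0.02234 / 0.007463 = 2.99 ≈ 3, so the ion is Au³⁺.

+3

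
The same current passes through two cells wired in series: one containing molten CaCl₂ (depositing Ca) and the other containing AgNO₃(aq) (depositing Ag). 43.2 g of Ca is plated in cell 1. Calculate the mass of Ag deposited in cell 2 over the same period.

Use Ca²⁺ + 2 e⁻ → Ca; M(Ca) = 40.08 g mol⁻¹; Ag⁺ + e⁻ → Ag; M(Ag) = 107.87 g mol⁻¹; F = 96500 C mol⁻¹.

233 g

n(Ca) = 43.2 / 40.08 = 1.078 mol.
Since Ca²⁺ + 2 e⁻ → Ca, n(e⁻) passed = 2 × 1.078 = 2.156 mol.
Cells in series carry the same charge, so the same 2.156 mol of electrons passes through cell 2.
Ag⁺ + e⁻ → Ag, so n(Ag) = 2.156 / 1 = 2.156 mol.
m(Ag) = 2.156 × 107.87 = 233 g.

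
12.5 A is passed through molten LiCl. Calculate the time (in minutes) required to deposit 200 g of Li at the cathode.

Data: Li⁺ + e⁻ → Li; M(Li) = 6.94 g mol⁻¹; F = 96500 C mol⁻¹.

n(Li) = m/M = 200 / 6.94 = 28.82 mol.
Each Li atom requires 1 electron, so n(e⁻) = 1 × 28.82 = 28.82 mol.
Q = n(e⁻)·F = 28.82 × 96500 = 2781000 C.
t = Q/I = 2781000 / 12.50 A = 222500 s = 3710 min.

3710 min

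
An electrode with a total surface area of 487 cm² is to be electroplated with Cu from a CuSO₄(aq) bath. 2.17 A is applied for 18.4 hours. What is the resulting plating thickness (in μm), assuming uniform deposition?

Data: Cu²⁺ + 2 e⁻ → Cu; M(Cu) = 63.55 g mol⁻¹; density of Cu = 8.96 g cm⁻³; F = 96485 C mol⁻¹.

108 μm

Q = I·t = 2.170 × 66240 = 143700 C; n(e⁻) = 1.490 mol.
n(Cu) = n(e⁻)/2 = 0.7449 mol, so m = 0.7449 × 63.55 = 47.34 g.
Volume = m/ρ = 47.34 / 8.96 = 5.283 cm³.
Thickness = V/A = 5.283 / 487 = 0.0108 cm = 108 μm.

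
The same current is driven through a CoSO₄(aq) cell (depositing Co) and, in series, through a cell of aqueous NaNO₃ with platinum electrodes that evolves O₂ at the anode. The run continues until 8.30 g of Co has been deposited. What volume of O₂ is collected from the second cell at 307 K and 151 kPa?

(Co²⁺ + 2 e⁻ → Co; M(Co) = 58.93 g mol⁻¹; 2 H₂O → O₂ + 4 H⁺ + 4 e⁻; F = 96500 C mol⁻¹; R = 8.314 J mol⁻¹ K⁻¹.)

n(Co) = 8.30 / 58.93 = 0.1408 mol, so n(e⁻) = 2 × 0.1408 = 0.2817 mol.
The cells are in series, so the same 0.2817 mol of electrons passes through the second cell.
2 H₂O → O₂ + 4 H⁺ + 4 e⁻ — 4 mol e⁻ per mol O₂, so n(O₂) = 0.2817/4 = 0.07042 mol.
V = nRT/P = (0.07042 × 8.314 × 307) / (151 × 10³) = 0.00119 m³ = 1.19 L.

1.19 L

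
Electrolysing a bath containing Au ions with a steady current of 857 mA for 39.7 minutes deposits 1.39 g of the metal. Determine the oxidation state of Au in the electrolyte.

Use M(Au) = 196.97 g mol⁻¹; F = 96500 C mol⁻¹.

Q = I·t = 0.8570 A × 2382.0 s = 2041 C, so n(e⁻) = 2041/96500 = 0.02115 mol.
n(Au) deposited = 1.39 / 196.97 = 0.007057 mol.
Electrons per atom = n(e⁻)/n(Au) = 0.02115 / 0.007057 = 3.00 ≈ 3, so the ion is Au³⁺.

+3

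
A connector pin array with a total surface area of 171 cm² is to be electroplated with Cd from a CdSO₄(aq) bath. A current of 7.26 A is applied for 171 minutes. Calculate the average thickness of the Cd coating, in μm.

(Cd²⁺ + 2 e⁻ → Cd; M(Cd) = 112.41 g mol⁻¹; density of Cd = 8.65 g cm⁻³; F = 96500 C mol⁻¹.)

293 μm

Q = I·t = 7.260 × 10260 = 74490 C; n(e⁻) = 0.7719 mol.
n(Cd) = n(e⁻)/2 = 0.3859 mol, so m = 0.3859 × 112.41 = 43.38 g.
Volume = m/ρ = 43.38 / 8.65 = 5.016 cm³.
Thickness = V/A = 5.016 / 171 = 0.0293 cm = 293 μm.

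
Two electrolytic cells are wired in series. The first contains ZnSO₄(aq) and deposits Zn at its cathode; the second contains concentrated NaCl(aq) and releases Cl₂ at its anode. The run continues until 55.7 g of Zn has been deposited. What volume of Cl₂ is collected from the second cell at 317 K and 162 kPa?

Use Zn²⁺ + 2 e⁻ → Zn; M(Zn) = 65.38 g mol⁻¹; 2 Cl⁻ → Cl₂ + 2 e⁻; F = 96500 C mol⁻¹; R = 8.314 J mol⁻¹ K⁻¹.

n(Zn) = 55.7 / 65.38 = 0.8519 mol, so n(e⁻) = 2 × 0.8519 = 1.704 mol.
The cells are in series, so the same 1.704 mol of electrons passes through the second cell.
2 Cl⁻ → Cl₂ + 2 e⁻ — 2 mol e⁻ per mol Cl₂, so n(Cl₂) = 1.704/2 = 0.8519 mol.
V = nRT/P = (0.8519 × 8.314 × 317) / (162 × 10³) = 0.0139 m³ = 13.9 L.

13.9 L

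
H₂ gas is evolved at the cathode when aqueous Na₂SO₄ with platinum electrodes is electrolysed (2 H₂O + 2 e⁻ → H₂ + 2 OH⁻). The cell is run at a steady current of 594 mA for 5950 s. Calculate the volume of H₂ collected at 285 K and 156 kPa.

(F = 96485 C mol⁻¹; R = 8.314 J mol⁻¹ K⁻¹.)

Q = I·t = 0.5940 A × 5950.0 s = 3534 C.
n(e⁻) = Q/F = 3534 / 96485 = 0.03663 mol.
2 electrons are transferred per H₂ molecule, so n(H₂) = 0.03663 / 2 = 0.01832 mol.
V = nRT/P = (0.01832 × 8.314 × 285) / (156 × 10³ Pa) = 2.78 × 10⁻⁴ m³ = 0.278 L.

0.278 L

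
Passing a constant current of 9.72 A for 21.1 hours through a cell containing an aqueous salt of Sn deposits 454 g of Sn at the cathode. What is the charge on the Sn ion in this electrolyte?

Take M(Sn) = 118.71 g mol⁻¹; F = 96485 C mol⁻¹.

Q = I·t = 9.720 A × 75960 s = 738300 C, so n(e⁻) = 738300/96485 = 7.652 mol.
n(Sn) deposited = 454 / 118.71 = 3.824 mol.
Electrons per atom = n(e⁻)/n(Sn) = 7.652 / 3.824 = 2.00 ≈ 2, so the ion is Sn²⁺.

+2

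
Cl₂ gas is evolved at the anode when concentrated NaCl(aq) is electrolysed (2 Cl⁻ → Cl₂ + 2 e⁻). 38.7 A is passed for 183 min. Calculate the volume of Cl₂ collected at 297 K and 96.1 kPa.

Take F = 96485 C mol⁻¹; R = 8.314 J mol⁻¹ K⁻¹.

Q = I·t = 38.70 A × 10980 s = 424900 C.
n(e⁻) = Q/F = 424900 / 96485 = 4.404 mol.
2 electrons are transferred per Cl₂ molecule, so n(Cl₂) = 4.404 / 2 = 2.202 mol.
V = nRT/P = (2.202 × 8.314 × 297) / (96.1 × 10³ Pa) = 0.0566 m³ = 56.6 L.

56.6 L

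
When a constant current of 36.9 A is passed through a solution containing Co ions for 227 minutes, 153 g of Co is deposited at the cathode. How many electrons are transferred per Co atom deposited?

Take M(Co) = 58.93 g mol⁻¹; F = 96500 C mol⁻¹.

2

Q = I·t = 36.90 A × 13620 s = 502600 C, so n(e⁻) = 502600/96500 = 5.208 mol.
n(Co) deposited = 153 / 58.93 = 2.596 mol.
Electrons per atom = n(e⁻)/n(Co) = 5.208 / 2.596 = 2.01 ≈ 2, so the ion is Co²⁺.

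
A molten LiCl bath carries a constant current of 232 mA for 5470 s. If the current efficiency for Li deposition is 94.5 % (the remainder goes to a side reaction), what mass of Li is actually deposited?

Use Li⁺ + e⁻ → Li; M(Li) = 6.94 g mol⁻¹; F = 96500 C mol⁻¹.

0.0862 g

Q = I·t = 0.2320 × 5470.0 = 1269 C.
n(e⁻) = 1269/96500 = 0.01315 mol; theoretically n(Li) = 0.01315/1 = 0.01315 mol, m_theo = 0.09127 g.
At 94.5 % efficiency, m_actual = 0.945 × 0.09127 = 0.0862 g.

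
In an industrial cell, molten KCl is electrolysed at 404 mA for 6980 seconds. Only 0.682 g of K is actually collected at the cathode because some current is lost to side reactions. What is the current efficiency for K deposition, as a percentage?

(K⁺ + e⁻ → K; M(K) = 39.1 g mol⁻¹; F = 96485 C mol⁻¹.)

Q = I·t = 0.4040 × 6980.0 = 2820 C; n(e⁻) = 2820/96485 = 0.02923 mol.
Theoretical n(K) = n(e⁻)/1 = 0.02923 mol, i.e. m_theo = 0.02923 × 39.1 = 1.143 g.
Efficiency = m_actual / m_theo = 0.682 / 1.143 = 59.7 %.

59.7 %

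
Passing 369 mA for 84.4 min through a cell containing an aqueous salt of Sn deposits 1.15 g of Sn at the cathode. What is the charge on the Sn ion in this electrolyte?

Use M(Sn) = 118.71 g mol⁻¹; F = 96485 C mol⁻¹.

+2

Q = I·t = 0.3690 A × 5064.0 s = 1869 C, so n(e⁻) = 1869/96485 = 0.01937 mol.
n(Sn) deposited = 1.15 / 118.71 = 0.009687 mol.
Electrons per atom = n(e⁻)/n(Sn) = 0.01937 / 0.009687 = 2.00 ≈ 2, so the ion is Sn²⁺.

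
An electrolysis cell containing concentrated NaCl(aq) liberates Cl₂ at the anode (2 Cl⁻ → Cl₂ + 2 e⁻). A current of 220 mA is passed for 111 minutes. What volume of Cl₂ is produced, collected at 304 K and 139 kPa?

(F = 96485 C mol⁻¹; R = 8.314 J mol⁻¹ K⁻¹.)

Q = I·t = 0.2200 A × 6660.0 s = 1465 C.
n(e⁻) = Q/F = 1465 / 96485 = 0.01519 mol.
2 electrons are transferred per Cl₂ molecule, so n(Cl₂) = 0.01519 / 2 = 0.007593 mol.
V = nRT/P = (0.007593 × 8.314 × 304) / (139 × 10³ Pa) = 1.38 × 10⁻⁴ m³ = 0.138 L.

0.138 L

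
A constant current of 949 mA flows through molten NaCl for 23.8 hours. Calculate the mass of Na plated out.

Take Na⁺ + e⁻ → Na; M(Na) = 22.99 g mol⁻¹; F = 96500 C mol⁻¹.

19.4 g

Q = I·t = 0.9490 A × 85680 s = 81310 C.
n(e⁻) = Q/F = 81310 / 96500 = 0.8426 mol.
Na⁺ + e⁻ → Na, so n(Na) = n(e⁻)/1 = 0.8426 mol.
m = n·M = 0.8426 × 22.99 = 19.4 g.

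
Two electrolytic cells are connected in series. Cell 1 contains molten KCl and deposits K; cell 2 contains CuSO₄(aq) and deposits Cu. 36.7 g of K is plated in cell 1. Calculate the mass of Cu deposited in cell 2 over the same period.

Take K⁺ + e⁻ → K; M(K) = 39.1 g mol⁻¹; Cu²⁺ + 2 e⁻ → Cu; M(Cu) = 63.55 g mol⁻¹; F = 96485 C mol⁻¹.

29.8 g

n(K) = 36.7 / 39.1 = 0.9386 mol.
Since K⁺ + e⁻ → K, n(e⁻) passed = 1 × 0.9386 = 0.9386 mol.
Cells in series carry the same charge, so the same 0.9386 mol of electrons passes through cell 2.
Cu²⁺ + 2 e⁻ → Cu, so n(Cu) = 0.9386 / 2 = 0.4693 mol.
m(Cu) = 0.4693 × 63.55 = 29.8 g.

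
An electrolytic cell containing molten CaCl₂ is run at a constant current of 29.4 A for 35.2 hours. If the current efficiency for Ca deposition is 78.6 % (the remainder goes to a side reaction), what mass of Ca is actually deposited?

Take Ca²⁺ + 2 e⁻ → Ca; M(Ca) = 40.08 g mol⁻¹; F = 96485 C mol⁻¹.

608 g

Q = I·t = 29.40 × 126720 = 3726000 C.
n(e⁻) = 3726000/96485 = 38.61 mol; theoretically n(Ca) = 38.61/2 = 19.31 mol, m_theo = 773.8 g.
At 78.6 % efficiency, m_actual = 0.786 × 773.8 = 608 g.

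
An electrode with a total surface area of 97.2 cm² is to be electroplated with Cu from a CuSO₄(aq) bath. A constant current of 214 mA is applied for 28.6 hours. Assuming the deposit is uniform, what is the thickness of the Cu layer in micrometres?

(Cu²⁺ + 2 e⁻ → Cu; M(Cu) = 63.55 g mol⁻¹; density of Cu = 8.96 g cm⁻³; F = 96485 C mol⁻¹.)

83.3 μm

Q = I·t = 0.2140 × 102960 = 22030 C; n(e⁻) = 0.2284 mol.
n(Cu) = n(e⁻)/2 = 0.1142 mol, so m = 0.1142 × 63.55 = 7.256 g.
Volume = m/ρ = 7.256 / 8.96 = 0.8098 cm³.
Thickness = V/A = 0.8098 / 97.2 = 0.00833 cm = 83.3 μm.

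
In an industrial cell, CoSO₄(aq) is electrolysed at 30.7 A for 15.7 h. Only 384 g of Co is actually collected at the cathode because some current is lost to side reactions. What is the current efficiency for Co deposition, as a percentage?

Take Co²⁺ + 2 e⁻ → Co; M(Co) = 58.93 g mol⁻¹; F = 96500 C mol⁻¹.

72.5 %

Q = I·t = 30.70 × 56520 = 1735000 C; n(e⁻) = 1735000/96500 = 17.98 mol.
Theoretical n(Co) = n(e⁻)/2 = 8.990 mol, i.e. m_theo = 8.990 × 58.93 = 529.8 g.
Efficiency = m_actual / m_theo = 384 / 529.8 = 72.5 %.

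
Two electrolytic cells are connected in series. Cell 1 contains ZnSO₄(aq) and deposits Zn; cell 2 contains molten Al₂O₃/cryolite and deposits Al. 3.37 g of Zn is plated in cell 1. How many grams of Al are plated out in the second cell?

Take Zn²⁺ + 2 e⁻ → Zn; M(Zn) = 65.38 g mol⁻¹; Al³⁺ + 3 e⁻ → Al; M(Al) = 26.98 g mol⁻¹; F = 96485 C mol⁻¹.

n(Zn) = 3.37 / 65.38 = 0.05154 mol.
Since Zn²⁺ + 2 e⁻ → Zn, n(e⁻) passed = 2 × 0.05154 = 0.1031 mol.
Cells in series carry the same charge, so the same 0.1031 mol of electrons passes through cell 2.
Al³⁺ + 3 e⁻ → Al, so n(Al) = 0.1031 / 3 = 0.03436 mol.
m(Al) = 0.03436 × 26.98 = 0.927 g.

0.927 g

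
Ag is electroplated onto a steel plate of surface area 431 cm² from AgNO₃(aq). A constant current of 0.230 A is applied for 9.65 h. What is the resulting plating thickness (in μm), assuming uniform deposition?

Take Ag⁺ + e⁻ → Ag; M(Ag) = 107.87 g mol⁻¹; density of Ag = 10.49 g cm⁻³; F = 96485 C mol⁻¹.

Q = I·t = 0.2300 × 34740 = 7990 C; n(e⁻) = 0.08281 mol.
n(Ag) = n(e⁻)/1 = 0.08281 mol, so m = 0.08281 × 107.87 = 8.933 g.
Volume = m/ρ = 8.933 / 10.49 = 0.8516 cm³.
Thickness = V/A = 0.8516 / 431 = 0.00198 cm = 19.8 μm.

19.8 μm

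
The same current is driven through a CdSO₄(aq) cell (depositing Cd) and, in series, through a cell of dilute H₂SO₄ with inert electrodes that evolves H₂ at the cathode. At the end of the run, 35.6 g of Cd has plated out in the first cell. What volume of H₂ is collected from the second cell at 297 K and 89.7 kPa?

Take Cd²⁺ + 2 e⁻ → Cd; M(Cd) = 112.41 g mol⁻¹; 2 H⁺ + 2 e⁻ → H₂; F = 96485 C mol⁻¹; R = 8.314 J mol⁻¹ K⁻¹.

8.72 L

n(Cd) = 35.6 / 112.41 = 0.3167 mol, so n(e⁻) = 2 × 0.3167 = 0.6334 mol.
The cells are in series, so the same 0.6334 mol of electrons passes through the second cell.
2 H⁺ + 2 e⁻ → H₂ — 2 mol e⁻ per mol H₂, so n(H₂) = 0.6334/2 = 0.3167 mol.
V = nRT/P = (0.3167 × 8.314 × 297) / (89.7 × 10³) = 0.00872 m³ = 8.72 L.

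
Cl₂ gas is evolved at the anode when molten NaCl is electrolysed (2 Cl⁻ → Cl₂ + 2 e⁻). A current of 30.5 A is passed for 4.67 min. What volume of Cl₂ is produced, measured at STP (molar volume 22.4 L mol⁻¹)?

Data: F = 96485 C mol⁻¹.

Q = I·t = 30.50 A × 280.20 s = 8546 C.
n(e⁻) = Q/F = 8546 / 96485 = 0.08857 mol.
2 electrons are transferred per Cl₂ molecule, so n(Cl₂) = 0.08857 / 2 = 0.04429 mol.
V = n × V_m = 0.04429 × 22.4 = 0.992 L.

0.992 L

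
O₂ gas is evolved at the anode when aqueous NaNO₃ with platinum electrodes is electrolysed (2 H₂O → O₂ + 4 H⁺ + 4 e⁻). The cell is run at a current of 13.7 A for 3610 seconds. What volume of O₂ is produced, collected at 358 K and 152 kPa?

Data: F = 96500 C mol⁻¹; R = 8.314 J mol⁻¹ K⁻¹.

2.51 L

Q = I·t = 13.70 A × 3610.0 s = 49460 C.
n(e⁻) = Q/F = 49460 / 96500 = 0.5125 mol.
4 electrons are transferred per O₂ molecule, so n(O₂) = 0.5125 / 4 = 0.1281 mol.
V = nRT/P = (0.1281 × 8.314 × 358) / (152 × 10³ Pa) = 0.00251 m³ = 2.51 L.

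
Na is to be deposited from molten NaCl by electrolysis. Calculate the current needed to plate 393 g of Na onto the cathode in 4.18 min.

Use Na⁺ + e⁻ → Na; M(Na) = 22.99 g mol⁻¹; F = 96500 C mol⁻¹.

n(Na) = 393 / 22.99 = 17.09 mol.
n(e⁻) = 1 × 17.09 = 17.09 mol.
Q = n(e⁻)·F = 17.09 × 96500 = 1650000 C.
I = Q/t = 1650000 / 250.80 s = 6580 A.

6580 A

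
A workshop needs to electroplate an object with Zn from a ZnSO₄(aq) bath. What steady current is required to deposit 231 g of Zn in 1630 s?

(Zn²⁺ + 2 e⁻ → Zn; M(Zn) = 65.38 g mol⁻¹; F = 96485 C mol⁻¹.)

n(Zn) = 231 / 65.38 = 3.533 mol.
n(e⁻) = 2 × 3.533 = 7.066 mol.
Q = n(e⁻)·F = 7.066 × 96485 = 681800 C.
I = Q/t = 681800 / 1630.0 s = 418 A.

418 A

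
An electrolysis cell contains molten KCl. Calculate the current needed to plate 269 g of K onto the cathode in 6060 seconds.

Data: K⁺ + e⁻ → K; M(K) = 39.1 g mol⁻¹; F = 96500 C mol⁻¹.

n(K) = 269 / 39.1 = 6.880 mol.
n(e⁻) = 1 × 6.880 = 6.880 mol.
Q = n(e⁻)·F = 6.880 × 96500 = 663900 C.
I = Q/t = 663900 / 6060.0 s = 110 A.

110 A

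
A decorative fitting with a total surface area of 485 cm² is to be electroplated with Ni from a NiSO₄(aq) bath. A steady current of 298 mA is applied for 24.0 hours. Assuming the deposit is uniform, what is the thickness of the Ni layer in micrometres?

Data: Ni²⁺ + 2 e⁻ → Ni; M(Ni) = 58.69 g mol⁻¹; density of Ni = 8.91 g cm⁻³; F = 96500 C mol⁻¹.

18.1 μm

Q = I·t = 0.2980 × 86400 = 25750 C; n(e⁻) = 0.2668 mol.
n(Ni) = n(e⁻)/2 = 0.1334 mol, so m = 0.1334 × 58.69 = 7.830 g.
Volume = m/ρ = 7.830 / 8.91 = 0.8787 cm³.
Thickness = V/A = 0.8787 / 485 = 0.00181 cm = 18.1 μm.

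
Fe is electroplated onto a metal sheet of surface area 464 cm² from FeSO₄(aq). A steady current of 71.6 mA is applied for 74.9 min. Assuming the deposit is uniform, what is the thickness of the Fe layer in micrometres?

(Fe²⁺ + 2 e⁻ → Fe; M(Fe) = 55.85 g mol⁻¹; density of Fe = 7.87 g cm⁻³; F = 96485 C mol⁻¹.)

Q = I·t = 0.07160 × 4494.0 = 321.8 C; n(e⁻) = 0.003335 mol.
n(Fe) = n(e⁻)/2 = 0.001667 mol, so m = 0.001667 × 55.85 = 0.09313 g.
Volume = m/ρ = 0.09313 / 7.87 = 0.01183 cm³.
Thickness = V/A = 0.01183 / 464 = 2.55 × 10⁻⁵ cm = 0.255 μm.

0.255 μm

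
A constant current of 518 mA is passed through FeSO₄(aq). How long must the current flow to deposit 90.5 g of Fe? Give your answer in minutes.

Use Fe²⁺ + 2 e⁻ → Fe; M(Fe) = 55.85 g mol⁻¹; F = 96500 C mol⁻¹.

10100 min

n(Fe) = m/M = 90.5 / 55.85 = 1.620 mol.
Each Fe atom requires 2 electrons, so n(e⁻) = 2 × 1.620 = 3.241 mol.
Q = n(e⁻)·F = 3.241 × 96500 = 312700 C.
t = Q/I = 312700 / 0.5180 A = 603700 s = 10100 min.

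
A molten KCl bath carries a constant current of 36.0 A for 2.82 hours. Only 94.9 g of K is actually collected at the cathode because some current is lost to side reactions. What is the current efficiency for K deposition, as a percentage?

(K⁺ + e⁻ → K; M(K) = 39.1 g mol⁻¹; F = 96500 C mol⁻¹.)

Q = I·t = 36.00 × 10152 = 365500 C; n(e⁻) = 365500/96500 = 3.787 mol.
Theoretical n(K) = n(e⁻)/1 = 3.787 mol, i.e. m_theo = 3.787 × 39.1 = 148.1 g.
Efficiency = m_actual / m_theo = 94.9 / 148.1 = 64.1 %.

64.1 %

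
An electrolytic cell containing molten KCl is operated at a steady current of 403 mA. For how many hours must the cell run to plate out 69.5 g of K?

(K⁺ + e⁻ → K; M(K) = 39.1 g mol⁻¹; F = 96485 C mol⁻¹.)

118 h

n(K) = m/M = 69.5 / 39.1 = 1.777 mol.
Each K atom requires 1 electron, so n(e⁻) = 1 × 1.777 = 1.777 mol.
Q = n(e⁻)·F = 1.777 × 96485 = 171500 C.
t = Q/I = 171500 / 0.4030 A = 425600 s = 118 h.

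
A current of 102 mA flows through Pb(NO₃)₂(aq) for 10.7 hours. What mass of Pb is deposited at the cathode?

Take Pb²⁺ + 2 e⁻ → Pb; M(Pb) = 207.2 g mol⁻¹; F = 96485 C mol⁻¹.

4.22 g

Q = I·t = 0.1020 A × 38520 s = 3929 C.
n(e⁻) = Q/F = 3929 / 96485 = 0.04072 mol.
Pb²⁺ + 2 e⁻ → Pb, so n(Pb) = n(e⁻)/2 = 0.02036 mol.
m = n·M = 0.02036 × 207.2 = 4.22 g.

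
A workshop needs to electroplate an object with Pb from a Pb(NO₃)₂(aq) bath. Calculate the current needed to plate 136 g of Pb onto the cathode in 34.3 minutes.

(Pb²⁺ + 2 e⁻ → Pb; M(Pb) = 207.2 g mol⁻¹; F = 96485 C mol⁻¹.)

n(Pb) = 136 / 207.2 = 0.6564 mol.
n(e⁻) = 2 × 0.6564 = 1.313 mol.
Q = n(e⁻)·F = 1.313 × 96485 = 126700 C.
I = Q/t = 126700 / 2058.0 s = 61.5 A.

61.5 A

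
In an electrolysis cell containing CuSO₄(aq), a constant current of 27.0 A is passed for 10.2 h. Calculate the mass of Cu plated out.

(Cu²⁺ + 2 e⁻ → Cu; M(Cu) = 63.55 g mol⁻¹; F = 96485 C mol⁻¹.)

327 g

Q = I·t = 27.00 A × 36720 s = 991400 C.
n(e⁻) = Q/F = 991400 / 96485 = 10.28 mol.
Cu²⁺ + 2 e⁻ → Cu, so n(Cu) = n(e⁻)/2 = 5.138 mol.
m = n·M = 5.138 × 63.55 = 327 g.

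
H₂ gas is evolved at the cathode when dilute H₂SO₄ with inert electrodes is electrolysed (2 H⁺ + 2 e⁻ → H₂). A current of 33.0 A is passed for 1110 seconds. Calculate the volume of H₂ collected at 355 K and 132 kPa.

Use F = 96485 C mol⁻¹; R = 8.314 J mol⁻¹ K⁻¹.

Q = I·t = 33.00 A × 1110.0 s = 36630 C.
n(e⁻) = Q/F = 36630 / 96485 = 0.3796 mol.
2 electrons are transferred per H₂ molecule, so n(H₂) = 0.3796 / 2 = 0.1898 mol.
V = nRT/P = (0.1898 × 8.314 × 355) / (132 × 10³ Pa) = 0.00424 m³ = 4.24 L.

4.24 L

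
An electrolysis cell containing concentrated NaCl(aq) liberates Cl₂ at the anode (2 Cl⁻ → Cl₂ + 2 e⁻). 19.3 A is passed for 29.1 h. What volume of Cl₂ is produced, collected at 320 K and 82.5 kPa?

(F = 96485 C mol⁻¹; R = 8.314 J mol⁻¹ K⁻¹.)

338 L

Q = I·t = 19.30 A × 104760 s = 2022000 C.
n(e⁻) = Q/F = 2022000 / 96485 = 20.96 mol.
2 electrons are transferred per Cl₂ molecule, so n(Cl₂) = 20.96 / 2 = 10.48 mol.
V = nRT/P = (10.48 × 8.314 × 320) / (82.5 × 10³ Pa) = 0.338 m³ = 338 L.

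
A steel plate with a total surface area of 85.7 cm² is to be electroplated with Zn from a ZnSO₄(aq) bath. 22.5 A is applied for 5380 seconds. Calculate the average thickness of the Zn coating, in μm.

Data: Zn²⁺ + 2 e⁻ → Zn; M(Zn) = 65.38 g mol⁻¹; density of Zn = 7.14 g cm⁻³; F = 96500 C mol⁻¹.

Q = I·t = 22.50 × 5380.0 = 121000 C; n(e⁻) = 1.254 mol.
n(Zn) = n(e⁻)/2 = 0.6272 mol, so m = 0.6272 × 65.38 = 41.01 g.
Volume = m/ρ = 41.01 / 7.14 = 5.743 cm³.
Thickness = V/A = 5.743 / 85.7 = 0.0670 cm = 670 μm.

670 μm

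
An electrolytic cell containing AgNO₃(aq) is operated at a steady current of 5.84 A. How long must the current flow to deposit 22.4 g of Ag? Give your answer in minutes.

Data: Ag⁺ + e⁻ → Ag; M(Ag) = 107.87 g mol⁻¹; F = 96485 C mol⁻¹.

57.2 min

n(Ag) = m/M = 22.4 / 107.87 = 0.2077 mol.
Each Ag atom requires 1 electron, so n(e⁻) = 1 × 0.2077 = 0.2077 mol.
Q = n(e⁻)·F = 0.2077 × 96485 = 20040 C.
t = Q/I = 20040 / 5.840 A = 3431 s = 57.2 min.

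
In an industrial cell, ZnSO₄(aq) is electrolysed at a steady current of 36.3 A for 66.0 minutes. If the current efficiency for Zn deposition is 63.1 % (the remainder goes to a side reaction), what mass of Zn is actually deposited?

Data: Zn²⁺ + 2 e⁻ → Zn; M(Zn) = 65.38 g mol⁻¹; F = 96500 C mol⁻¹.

30.7 g

Q = I·t = 36.30 × 3960.0 = 143700 C.
n(e⁻) = 143700/96500 = 1.490 mol; theoretically n(Zn) = 1.490/2 = 0.7448 mol, m_theo = 48.70 g.
At 63.1 % efficiency, m_actual = 0.631 × 48.70 = 30.7 g.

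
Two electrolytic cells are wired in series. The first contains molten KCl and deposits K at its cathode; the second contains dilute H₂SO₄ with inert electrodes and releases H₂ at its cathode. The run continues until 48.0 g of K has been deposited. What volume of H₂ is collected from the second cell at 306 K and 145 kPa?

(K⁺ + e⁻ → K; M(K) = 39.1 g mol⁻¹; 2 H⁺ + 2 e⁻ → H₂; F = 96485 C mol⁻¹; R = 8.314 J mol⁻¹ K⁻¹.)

n(K) = 48.0 / 39.1 = 1.228 mol, so n(e⁻) = 1 × 1.228 = 1.228 mol.
The cells are in series, so the same 1.228 mol of electrons passes through the second cell.
2 H⁺ + 2 e⁻ → H₂ — 2 mol e⁻ per mol H₂, so n(H₂) = 1.228/2 = 0.6138 mol.
V = nRT/P = (0.6138 × 8.314 × 306) / (145 × 10³) = 0.0108 m³ = 10.8 L.

10.8 L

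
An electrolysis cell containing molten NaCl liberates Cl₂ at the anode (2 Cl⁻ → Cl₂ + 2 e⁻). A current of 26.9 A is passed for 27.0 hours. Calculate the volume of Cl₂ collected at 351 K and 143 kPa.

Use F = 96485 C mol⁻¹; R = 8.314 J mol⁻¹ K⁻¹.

Q = I·t = 26.90 A × 97200 s = 2615000 C.
n(e⁻) = Q/F = 2615000 / 96485 = 27.10 mol.
2 electrons are transferred per Cl₂ molecule, so n(Cl₂) = 27.10 / 2 = 13.55 mol.
V = nRT/P = (13.55 × 8.314 × 351) / (143 × 10³ Pa) = 0.277 m³ = 277 L.

277 L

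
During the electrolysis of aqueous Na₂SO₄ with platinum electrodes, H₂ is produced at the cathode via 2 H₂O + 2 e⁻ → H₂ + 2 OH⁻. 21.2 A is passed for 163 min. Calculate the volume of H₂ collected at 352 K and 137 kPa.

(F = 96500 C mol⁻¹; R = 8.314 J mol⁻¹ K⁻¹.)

Q = I·t = 21.20 A × 9780.0 s = 207300 C.
n(e⁻) = Q/F = 207300 / 96500 = 2.149 mol.
2 electrons are transferred per H₂ molecule, so n(H₂) = 2.149 / 2 = 1.074 mol.
V = nRT/P = (1.074 × 8.314 × 352) / (137 × 10³ Pa) = 0.0229 m³ = 22.9 L.

22.9 L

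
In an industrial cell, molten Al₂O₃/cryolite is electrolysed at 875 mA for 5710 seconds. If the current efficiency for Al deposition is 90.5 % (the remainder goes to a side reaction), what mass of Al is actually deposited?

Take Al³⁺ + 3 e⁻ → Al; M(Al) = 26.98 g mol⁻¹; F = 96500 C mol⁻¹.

Q = I·t = 0.8750 × 5710.0 = 4996 C.
n(e⁻) = 4996/96500 = 0.05177 mol; theoretically n(Al) = 0.05177/3 = 0.01726 mol, m_theo = 0.4656 g.
At 90.5 % efficiency, m_actual = 0.905 × 0.4656 = 0.421 g.

0.421 g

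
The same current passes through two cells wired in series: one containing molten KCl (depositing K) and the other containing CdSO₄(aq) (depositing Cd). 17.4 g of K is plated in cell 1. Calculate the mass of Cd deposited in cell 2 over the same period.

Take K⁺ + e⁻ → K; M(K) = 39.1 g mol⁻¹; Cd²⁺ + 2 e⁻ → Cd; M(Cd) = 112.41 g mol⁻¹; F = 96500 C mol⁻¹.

n(K) = 17.4 / 39.1 = 0.4450 mol.
Since K⁺ + e⁻ → K, n(e⁻) passed = 1 × 0.4450 = 0.4450 mol.
Cells in series carry the same charge, so the same 0.4450 mol of electrons passes through cell 2.
Cd²⁺ + 2 e⁻ → Cd, so n(Cd) = 0.4450 / 2 = 0.2225 mol.
m(Cd) = 0.2225 × 112.41 = 25.0 g.

25.0 g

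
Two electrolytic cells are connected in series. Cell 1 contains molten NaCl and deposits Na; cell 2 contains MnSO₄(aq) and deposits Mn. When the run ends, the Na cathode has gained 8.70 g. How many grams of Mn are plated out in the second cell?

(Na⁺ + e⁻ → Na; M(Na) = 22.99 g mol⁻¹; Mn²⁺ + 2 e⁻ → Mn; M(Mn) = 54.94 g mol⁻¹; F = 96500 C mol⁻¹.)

10.4 g

n(Na) = 8.70 / 22.99 = 0.3784 mol.
Since Na⁺ + e⁻ → Na, n(e⁻) passed = 1 × 0.3784 = 0.3784 mol.
Cells in series carry the same charge, so the same 0.3784 mol of electrons passes through cell 2.
Mn²⁺ + 2 e⁻ → Mn, so n(Mn) = 0.3784 / 2 = 0.1892 mol.
m(Mn) = 0.1892 × 54.94 = 10.4 g.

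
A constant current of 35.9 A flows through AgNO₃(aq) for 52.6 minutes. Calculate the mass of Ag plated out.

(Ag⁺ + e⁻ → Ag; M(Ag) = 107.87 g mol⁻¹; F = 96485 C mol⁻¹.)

127 g

Q = I·t = 35.90 A × 3156.0 s = 113300 C.
n(e⁻) = Q/F = 113300 / 96485 = 1.174 mol.
Ag⁺ + e⁻ → Ag, so n(Ag) = n(e⁻)/1 = 1.174 mol.
m = n·M = 1.174 × 107.87 = 127 g.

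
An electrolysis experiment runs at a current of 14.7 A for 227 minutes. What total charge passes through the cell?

Q = I·t = 14.70 A × 13620 s = 2.00 × 10⁵ C.

2.00 × 10⁵ C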